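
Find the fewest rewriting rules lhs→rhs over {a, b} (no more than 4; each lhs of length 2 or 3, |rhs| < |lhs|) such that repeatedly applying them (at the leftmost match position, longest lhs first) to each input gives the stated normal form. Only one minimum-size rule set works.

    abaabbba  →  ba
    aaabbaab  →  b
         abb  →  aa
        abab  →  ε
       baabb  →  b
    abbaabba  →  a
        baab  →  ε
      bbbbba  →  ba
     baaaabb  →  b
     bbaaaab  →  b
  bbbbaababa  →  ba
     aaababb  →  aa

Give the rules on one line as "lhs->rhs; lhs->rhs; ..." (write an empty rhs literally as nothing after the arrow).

aab->b; ab->; abb->aa; bb->

  | abaabbba => aabbba => bbba => ba
  | aaabbaab => abbaab => aaaab => aab => b
  | abb => aa
  | abab => ab => ε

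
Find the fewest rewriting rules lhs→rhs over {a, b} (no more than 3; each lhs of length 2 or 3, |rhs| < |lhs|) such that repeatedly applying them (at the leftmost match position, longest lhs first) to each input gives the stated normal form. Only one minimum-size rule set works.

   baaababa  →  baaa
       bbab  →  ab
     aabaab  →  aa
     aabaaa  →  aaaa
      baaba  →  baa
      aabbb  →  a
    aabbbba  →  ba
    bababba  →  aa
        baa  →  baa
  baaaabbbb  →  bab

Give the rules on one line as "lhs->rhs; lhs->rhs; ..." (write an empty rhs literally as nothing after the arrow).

  | baaababa => baaaba => baaa
  | bbab => ab
  | aabaab => aaab => aa
  | aabaaa => aaaa

aab->a; aba->ba; bb->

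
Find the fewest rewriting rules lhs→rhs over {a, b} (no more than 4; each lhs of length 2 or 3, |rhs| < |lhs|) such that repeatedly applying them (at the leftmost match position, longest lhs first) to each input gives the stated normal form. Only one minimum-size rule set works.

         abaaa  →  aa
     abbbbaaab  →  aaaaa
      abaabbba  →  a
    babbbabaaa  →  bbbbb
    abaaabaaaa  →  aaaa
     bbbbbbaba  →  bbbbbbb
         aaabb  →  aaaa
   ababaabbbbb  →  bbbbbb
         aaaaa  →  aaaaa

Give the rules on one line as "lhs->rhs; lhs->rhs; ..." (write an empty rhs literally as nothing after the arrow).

ab->; aba->; abb->aa; ba->b

  | abaaa => aa
  | abbbbaaab => aabbaaab => aaaaaab => aaaaa
  | abaabbba => abbba => aaba => a
  | babbbabaaa => bbbbabaaa => bbbbbaaa => bbbbbaa => bbbbba => bbbbb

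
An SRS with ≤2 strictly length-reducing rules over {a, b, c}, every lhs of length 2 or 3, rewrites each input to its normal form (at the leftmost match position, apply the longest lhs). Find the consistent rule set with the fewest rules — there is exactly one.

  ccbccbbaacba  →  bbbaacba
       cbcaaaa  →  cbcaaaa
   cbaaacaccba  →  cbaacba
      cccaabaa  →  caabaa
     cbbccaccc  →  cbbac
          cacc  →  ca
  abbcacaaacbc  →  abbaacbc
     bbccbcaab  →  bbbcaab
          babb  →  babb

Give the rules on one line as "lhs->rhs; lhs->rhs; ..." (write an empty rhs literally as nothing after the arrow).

  | ccbccbbaacba => bccbbaacba => bbbaacba
  | cbcaaaa
  | cbaaacaccba => cbaacccba => cbaacba
  | cccaabaa => caabaa

aca->c; cc->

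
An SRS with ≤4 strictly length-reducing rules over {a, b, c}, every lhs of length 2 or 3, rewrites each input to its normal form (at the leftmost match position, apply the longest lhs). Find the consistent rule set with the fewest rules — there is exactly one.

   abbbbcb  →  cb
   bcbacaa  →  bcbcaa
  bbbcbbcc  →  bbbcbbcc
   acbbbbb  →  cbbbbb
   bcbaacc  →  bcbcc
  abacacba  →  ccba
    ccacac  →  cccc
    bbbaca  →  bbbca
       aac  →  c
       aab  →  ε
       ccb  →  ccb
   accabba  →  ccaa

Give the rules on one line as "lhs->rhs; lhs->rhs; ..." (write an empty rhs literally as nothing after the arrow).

  | abbbbcb => abbbcb => abbcb => abcb => acb => cb
  | bcbacaa => bcbcaa
  | bbbcbbcc
  | acbbbbb => cbbbbb

aab->; ab->a; ac->c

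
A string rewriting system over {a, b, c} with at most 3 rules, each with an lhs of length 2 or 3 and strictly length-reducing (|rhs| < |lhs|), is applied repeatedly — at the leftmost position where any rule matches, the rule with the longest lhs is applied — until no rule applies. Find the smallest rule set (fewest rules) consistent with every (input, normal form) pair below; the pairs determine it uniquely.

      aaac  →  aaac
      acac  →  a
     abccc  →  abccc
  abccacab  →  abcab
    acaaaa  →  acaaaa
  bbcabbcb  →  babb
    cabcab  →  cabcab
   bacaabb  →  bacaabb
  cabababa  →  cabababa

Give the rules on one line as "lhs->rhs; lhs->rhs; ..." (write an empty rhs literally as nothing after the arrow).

  | aaac
  | acac => a
  | abccc
  | abccacab => abcab

bbc->b; cac->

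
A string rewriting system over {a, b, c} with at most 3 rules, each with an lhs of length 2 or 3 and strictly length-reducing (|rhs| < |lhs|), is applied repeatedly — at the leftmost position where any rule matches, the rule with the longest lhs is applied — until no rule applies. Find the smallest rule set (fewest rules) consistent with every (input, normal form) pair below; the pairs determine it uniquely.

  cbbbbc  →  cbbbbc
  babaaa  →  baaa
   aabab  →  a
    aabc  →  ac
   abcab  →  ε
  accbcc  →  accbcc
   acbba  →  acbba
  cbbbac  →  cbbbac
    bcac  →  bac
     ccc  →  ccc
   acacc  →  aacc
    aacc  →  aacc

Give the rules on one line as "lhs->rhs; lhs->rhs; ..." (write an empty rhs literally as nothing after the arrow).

  | cbbbbc
  | babaaa => baaa
  | aabab => aab => a
  | aabc => ac

ab->; ca->a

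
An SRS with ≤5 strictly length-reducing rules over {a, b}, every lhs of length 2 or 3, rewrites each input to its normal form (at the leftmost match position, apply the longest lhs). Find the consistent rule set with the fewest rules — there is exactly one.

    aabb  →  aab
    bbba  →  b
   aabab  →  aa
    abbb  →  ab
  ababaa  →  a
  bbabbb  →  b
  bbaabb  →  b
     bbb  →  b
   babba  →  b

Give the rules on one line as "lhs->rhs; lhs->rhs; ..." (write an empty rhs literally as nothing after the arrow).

aaa->a; ba->b; bab->; bb->b

  | aabb => aab
  | bbba => bba => ba => b
  | aabab => aa
  | abbb => abb => ab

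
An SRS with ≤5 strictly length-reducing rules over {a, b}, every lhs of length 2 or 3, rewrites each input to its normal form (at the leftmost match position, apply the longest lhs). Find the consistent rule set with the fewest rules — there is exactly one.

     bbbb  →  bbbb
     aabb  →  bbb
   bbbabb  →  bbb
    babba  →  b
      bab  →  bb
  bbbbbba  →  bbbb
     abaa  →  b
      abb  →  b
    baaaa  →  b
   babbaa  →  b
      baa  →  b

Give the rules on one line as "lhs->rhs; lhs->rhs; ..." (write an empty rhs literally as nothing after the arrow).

aa->b; ab->; ba->b; bba->

  | bbbb
  | aabb => bbb
  | bbbabb => bbb
  | babba => bbba => b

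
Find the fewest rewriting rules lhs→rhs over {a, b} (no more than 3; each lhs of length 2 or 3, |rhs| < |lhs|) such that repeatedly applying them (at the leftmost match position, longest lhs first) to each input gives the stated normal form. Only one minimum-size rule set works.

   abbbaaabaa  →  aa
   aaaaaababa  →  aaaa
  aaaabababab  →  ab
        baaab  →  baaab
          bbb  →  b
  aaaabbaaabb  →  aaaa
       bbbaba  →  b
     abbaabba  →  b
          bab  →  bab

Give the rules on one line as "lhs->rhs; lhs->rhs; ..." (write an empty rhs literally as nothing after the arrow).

aba->; bb->; bba->b

  | abbbaaabaa => abaaabaa => aabaa => aa
  | aaaaaababa => aaaaaba => aaaa
  | aaaabababab => aaababab => aabab => ab
  | baaab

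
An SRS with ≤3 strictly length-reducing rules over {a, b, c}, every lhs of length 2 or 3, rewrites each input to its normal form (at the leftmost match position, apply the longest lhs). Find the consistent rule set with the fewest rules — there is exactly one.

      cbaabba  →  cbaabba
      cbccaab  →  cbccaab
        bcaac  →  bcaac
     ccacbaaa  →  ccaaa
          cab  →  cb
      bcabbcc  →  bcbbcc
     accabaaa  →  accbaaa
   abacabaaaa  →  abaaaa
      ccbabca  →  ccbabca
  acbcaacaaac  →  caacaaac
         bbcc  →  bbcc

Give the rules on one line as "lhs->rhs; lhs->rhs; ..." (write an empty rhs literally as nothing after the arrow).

  | cbaabba
  | cbccaab
  | bcaac
  | ccacbaaa => ccaaa

acb->; cab->cb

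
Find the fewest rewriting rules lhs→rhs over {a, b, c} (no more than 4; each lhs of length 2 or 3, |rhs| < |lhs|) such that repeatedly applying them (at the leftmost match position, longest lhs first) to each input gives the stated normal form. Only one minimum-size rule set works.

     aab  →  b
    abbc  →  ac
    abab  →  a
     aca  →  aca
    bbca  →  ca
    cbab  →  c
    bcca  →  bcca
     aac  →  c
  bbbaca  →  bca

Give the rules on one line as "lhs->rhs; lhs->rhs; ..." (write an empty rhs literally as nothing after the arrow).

  | aab => b
  | abbc => ac
  | abab => abb => a
  | aca

aa->; ba->b; bb->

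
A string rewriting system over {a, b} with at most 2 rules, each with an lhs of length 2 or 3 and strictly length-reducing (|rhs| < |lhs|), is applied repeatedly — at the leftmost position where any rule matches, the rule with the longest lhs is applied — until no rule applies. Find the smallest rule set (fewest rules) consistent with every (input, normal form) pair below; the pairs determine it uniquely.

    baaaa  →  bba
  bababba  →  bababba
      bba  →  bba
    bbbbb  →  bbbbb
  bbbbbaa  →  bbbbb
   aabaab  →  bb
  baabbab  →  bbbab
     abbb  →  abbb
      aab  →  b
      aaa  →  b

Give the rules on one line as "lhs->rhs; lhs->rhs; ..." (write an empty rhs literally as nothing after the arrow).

aa->; aaa->b

  | baaaa => bba
  | bababba
  | bba
  | bbbbb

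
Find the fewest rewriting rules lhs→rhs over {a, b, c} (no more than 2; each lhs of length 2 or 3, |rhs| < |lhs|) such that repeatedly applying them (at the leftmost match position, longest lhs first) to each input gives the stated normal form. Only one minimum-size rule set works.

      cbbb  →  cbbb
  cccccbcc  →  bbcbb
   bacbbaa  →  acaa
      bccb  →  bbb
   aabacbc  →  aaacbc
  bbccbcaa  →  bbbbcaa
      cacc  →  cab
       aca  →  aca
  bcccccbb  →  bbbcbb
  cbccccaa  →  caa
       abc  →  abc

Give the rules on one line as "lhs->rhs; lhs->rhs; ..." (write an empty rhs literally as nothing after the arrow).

  | cbbb
  | cccccbcc => bcccbcc => bbcbcc => bbcbb
  | bacbbaa => acbbaa => acbaa => acaa
  | bccb => bbb

ba->a; cc->b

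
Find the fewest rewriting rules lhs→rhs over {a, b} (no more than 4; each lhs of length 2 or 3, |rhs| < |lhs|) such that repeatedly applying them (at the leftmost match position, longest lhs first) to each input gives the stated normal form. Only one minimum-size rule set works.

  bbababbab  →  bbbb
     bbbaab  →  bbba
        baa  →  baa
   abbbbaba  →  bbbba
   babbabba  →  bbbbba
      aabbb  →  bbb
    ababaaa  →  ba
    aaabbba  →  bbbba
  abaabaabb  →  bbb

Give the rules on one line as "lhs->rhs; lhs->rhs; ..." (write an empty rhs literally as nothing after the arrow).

aaa->ba; ab->; abb->bb

  | bbababbab => bbabbab => bbbbab => bbbb
  | bbbaab => bbba
  | baa
  | abbbbaba => bbbbaba => bbbba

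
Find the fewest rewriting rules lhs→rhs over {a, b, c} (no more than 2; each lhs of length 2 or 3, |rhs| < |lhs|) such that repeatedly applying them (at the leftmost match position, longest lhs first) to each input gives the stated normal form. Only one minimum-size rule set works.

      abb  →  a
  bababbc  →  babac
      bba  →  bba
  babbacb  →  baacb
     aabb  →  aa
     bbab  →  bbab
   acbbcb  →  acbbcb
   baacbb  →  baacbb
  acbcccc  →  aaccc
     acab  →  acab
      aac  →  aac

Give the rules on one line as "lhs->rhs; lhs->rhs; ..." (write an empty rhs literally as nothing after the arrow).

  | abb => a
  | bababbc => babac
  | bba
  | babbacb => baacb

abb->a; cbc->a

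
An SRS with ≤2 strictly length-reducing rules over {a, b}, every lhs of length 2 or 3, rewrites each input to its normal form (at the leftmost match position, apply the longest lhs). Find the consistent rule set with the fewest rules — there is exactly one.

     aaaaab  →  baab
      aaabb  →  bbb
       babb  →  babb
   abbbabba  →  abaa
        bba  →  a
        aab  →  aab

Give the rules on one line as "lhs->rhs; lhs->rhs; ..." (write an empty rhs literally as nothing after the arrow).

  | aaaaab => baab
  | aaabb => bbb
  | babb
  | abbbabba => ababba => abaa

aaa->b; bba->a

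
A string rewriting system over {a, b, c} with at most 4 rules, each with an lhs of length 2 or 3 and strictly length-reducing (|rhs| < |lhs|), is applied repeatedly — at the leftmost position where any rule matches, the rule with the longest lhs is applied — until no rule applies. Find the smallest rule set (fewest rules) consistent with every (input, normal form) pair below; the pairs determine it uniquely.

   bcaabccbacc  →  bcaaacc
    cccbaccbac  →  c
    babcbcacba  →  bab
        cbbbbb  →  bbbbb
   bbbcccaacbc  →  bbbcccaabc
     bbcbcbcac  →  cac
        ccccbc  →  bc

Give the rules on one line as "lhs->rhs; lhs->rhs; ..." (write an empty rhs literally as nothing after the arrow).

aba->cb; bcb->; cb->b

  | bcaabccbacc => bcaabcbacc => bcaaacc
  | cccbaccbac => ccbaccbac => cbaccbac => baccbac => bacbac => babac => bcbc => c
  | babcbcacba => bacacba => bacaba => baccb => bacb => bab
  | cbbbbb => bbbbb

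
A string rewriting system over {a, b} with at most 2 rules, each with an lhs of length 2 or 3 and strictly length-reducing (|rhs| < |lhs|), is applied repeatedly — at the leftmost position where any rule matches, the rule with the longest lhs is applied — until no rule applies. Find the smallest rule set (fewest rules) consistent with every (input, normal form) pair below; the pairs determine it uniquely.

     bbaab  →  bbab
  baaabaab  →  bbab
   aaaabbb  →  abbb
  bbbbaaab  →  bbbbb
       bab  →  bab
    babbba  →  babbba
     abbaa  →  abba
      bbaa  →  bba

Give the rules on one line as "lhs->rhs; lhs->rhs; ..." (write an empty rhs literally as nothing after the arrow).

  | bbaab => bbab
  | baaabaab => bbaab => bbab
  | aaaabbb => abbb
  | bbbbaaab => bbbbb

aa->a; aaa->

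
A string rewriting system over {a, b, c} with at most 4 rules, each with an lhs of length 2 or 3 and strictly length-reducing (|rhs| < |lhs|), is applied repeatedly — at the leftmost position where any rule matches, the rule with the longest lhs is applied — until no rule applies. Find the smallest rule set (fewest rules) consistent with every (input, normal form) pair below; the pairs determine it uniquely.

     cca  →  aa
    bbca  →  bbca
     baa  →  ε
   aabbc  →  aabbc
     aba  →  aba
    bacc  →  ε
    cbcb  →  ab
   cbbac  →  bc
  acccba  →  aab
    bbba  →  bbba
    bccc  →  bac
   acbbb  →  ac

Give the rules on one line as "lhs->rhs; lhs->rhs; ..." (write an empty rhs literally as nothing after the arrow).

baa->; cb->c; cba->b; cc->a

  | cca => aa
  | bbca
  | baa => ε
  | aabbc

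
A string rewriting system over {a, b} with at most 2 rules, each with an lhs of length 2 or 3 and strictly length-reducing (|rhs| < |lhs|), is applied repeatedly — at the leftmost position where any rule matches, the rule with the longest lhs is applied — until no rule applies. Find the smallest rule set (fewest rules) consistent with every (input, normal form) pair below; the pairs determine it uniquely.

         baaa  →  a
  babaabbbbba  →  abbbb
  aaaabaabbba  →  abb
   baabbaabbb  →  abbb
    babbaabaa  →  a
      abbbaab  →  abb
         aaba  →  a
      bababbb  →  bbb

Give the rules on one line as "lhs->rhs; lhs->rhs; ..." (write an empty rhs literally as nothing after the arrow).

aa->a; ba->

  | baaa => aa => a
  | babaabbbbba => baabbbbba => abbbbba => abbbb
  | aaaabaabbba => aaabaabbba => aabaabbba => abaabbba => aabbba => abbba => abb
  | baabbaabbb => abbaabbb => ababbb => abbb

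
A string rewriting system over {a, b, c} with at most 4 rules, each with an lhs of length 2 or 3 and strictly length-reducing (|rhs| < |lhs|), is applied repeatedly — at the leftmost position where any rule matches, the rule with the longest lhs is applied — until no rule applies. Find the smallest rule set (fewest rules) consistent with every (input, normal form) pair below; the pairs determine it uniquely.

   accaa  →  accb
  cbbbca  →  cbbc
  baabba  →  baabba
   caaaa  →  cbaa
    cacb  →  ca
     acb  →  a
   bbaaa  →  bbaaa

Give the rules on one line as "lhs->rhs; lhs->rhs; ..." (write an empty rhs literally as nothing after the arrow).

acb->a; bca->c; caa->cb

  | accaa => accb
  | cbbbca => cbbc
  | baabba
  | caaaa => cbaa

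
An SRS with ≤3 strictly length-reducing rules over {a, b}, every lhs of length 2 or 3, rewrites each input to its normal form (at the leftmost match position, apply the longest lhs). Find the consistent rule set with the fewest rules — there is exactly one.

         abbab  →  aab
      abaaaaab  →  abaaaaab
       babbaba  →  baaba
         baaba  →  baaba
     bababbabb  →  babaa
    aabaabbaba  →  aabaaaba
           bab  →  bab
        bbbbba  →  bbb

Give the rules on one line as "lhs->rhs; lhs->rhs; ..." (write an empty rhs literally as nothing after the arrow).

abb->a; bba->

  | abbab => aab
  | abaaaaab
  | babbaba => baaba
  | baaba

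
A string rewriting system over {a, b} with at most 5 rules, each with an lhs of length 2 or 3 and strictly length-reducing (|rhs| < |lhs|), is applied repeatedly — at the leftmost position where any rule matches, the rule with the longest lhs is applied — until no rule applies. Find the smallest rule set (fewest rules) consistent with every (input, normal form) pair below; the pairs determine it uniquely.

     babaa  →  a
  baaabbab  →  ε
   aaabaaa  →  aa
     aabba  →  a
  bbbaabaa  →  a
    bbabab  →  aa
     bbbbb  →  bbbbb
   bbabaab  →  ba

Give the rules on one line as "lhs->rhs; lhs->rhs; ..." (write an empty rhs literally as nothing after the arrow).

aaa->ab; ab->; bab->aa; bba->

  | babaa => aaaa => aba => a
  | baaabbab => babbbab => aabbab => abab => ab => ε
  | aaabaaa => abbaaa => baaa => bab => aa
  | aabba => aba => a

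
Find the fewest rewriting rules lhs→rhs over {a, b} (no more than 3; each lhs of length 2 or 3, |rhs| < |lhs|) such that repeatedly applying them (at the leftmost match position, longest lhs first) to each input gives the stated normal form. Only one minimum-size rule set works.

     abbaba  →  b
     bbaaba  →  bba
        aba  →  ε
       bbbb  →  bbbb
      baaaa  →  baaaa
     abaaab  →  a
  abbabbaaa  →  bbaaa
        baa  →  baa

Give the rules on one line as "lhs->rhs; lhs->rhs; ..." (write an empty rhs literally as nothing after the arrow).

  | abbaba => baba => b
  | bbaaba => bba
  | aba => ε
  | bbbb

ab->; aba->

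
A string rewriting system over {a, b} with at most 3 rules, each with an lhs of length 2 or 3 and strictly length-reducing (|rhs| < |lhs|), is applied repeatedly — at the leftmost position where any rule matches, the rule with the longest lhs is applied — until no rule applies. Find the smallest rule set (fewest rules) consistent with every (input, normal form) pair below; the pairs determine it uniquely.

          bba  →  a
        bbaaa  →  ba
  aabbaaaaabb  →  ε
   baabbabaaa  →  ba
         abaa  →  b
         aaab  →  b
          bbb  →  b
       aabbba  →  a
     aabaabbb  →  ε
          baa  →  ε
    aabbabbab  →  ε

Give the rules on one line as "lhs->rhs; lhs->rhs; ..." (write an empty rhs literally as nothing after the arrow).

  | bba => a
  | bbaaa => aaa => ba
  | aabbaaaaabb => bbbaaaaabb => baaaaabb => bbaaabb => aaabb => babb => bb => ε
  | baabbabaaa => bbbbabaaa => bbabaaa => abaaa => aaa => ba

aa->b; ab->; bb->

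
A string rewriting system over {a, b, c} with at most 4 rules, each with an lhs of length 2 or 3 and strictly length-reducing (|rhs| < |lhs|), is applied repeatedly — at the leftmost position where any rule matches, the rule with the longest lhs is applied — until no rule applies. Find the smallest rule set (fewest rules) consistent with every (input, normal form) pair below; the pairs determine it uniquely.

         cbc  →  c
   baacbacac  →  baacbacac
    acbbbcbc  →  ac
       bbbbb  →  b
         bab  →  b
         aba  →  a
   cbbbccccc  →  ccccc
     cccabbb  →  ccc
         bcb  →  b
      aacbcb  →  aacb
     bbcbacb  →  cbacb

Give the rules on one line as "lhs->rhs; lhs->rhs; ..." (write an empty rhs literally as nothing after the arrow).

ab->; bb->; bc->

  | cbc => c
  | baacbacac
  | acbbbcbc => acbcbc => acbc => ac
  | bbbbb => bbb => b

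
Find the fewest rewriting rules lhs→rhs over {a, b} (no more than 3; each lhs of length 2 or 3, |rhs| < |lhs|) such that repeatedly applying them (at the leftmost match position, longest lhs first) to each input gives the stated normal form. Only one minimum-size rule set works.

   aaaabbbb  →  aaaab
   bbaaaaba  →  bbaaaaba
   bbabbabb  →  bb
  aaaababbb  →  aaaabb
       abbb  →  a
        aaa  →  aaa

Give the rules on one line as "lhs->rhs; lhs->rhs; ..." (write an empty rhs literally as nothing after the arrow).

  | aaaabbbb => aaaab
  | bbaaaaba
  | bbabbabb => bbabb => bb
  | aaaababbb => aaaabb

bab->; bbb->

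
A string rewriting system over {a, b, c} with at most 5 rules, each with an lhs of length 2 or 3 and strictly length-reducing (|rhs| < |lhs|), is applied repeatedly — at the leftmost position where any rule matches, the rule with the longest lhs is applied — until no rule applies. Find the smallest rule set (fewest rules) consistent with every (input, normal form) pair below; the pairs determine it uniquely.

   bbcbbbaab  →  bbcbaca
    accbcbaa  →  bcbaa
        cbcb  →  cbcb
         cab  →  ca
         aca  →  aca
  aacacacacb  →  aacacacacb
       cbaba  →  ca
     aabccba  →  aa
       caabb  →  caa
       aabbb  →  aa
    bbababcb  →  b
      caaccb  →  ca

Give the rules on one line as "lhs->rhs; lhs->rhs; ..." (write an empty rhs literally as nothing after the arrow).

ab->a; acc->; bab->; bba->ac

  | bbcbbbaab => bbcbacab => bbcbaca
  | accbcbaa => bcbaa
  | cbcb
  | cab => ca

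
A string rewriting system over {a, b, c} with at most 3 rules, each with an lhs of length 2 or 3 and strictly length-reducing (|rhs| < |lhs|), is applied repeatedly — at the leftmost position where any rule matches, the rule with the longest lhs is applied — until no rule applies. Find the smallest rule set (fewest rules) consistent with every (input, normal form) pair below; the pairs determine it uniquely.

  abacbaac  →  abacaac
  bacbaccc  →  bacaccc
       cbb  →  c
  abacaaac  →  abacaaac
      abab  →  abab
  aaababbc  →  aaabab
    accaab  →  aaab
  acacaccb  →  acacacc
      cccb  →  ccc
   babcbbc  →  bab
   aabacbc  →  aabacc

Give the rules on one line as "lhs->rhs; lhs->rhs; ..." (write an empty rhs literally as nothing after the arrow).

bc->; cb->c; cca->a

  | abacbaac => abacaac
  | bacbaccc => bacaccc
  | cbb => cb => c
  | abacaaac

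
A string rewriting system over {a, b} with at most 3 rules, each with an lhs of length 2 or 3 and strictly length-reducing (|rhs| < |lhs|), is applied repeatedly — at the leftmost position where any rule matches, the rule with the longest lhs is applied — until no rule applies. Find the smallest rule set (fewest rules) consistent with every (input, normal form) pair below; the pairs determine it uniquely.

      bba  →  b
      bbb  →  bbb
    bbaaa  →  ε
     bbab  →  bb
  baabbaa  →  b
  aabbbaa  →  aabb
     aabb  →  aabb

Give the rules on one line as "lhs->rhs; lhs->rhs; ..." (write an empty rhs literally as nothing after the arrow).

  | bba => b
  | bbb
  | bbaaa => ba => ε
  | bbab => bb

ba->; baa->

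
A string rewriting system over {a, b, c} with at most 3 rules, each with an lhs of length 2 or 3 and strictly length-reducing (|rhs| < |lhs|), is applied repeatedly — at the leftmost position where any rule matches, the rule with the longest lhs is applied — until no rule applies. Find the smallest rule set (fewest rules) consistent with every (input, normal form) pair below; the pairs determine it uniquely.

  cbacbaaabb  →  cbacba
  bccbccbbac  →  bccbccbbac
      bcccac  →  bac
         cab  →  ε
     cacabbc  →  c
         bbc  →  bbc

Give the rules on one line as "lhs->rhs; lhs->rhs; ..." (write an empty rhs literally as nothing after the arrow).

  | cbacbaaabb => cbacbaab => cbacba
  | bccbccbbac
  | bcccac => bccac => bcac => bac
  | cab => ab => ε

ab->; ca->a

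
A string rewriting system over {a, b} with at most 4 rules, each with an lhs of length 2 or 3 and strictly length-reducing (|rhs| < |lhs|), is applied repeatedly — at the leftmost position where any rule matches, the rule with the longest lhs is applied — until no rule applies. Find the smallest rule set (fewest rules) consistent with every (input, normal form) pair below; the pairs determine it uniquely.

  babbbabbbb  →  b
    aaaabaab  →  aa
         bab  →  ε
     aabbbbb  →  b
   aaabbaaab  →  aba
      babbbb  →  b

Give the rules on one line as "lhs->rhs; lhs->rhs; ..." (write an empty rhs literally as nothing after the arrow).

  | babbbabbbb => bbabbbb => babbbb => bbb => bb => b
  | aaaabaab => aaaab => aa
  | bab => ε
  | aabbbbb => bbbb => bbb => bb => b

aab->; bab->; bb->b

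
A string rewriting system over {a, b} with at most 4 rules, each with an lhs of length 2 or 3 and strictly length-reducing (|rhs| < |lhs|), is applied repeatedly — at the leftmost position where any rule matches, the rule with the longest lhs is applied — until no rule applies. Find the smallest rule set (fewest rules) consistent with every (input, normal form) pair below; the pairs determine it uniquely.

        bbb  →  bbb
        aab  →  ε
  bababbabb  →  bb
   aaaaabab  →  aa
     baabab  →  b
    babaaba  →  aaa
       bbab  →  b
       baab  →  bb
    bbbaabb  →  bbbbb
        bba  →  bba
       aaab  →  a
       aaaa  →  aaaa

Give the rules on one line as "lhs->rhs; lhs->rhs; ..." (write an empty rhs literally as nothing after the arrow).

  | bbb
  | aab => ε
  | bababbabb => aaabbabb => ababb => bb
  | aaaaabab => aaaab => aa

aab->; aba->; baa->b; bab->aa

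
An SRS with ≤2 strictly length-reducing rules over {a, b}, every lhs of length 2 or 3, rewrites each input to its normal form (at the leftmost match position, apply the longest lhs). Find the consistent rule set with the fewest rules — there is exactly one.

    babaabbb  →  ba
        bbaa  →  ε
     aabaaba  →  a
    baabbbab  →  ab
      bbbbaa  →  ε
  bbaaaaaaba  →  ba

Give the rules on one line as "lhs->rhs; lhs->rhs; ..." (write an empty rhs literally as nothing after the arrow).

aa->; bb->

  | babaabbb => babbbb => babb => ba
  | bbaa => aa => ε
  | aabaaba => baaba => bba => a
  | baabbbab => bbbbab => bbab => ab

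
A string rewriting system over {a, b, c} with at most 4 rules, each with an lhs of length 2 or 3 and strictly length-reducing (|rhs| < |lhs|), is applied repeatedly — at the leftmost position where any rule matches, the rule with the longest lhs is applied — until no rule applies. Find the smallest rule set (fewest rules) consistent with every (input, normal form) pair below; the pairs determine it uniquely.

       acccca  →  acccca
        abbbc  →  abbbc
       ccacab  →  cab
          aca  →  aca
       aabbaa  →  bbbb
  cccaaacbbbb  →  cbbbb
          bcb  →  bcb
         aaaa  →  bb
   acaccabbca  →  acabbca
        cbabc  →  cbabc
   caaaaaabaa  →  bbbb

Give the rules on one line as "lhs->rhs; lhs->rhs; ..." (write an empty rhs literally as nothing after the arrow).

aa->b; caa->; cac->

  | acccca
  | abbbc
  | ccacab => cab
  | aca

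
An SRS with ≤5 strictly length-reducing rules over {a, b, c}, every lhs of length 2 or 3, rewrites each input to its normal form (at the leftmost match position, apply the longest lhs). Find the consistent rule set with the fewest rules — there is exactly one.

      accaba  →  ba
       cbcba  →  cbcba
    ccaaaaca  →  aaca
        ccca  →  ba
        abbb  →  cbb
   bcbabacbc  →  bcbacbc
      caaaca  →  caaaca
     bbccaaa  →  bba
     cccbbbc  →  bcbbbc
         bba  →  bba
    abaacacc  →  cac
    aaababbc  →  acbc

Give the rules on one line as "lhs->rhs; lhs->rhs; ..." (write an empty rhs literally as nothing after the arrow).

ab->c; baa->; bca->ba; cc->b

  | accaba => ababa => caba => cca => ba
  | cbcba
  | ccaaaaca => baaaaca => aaca
  | ccca => bca => ba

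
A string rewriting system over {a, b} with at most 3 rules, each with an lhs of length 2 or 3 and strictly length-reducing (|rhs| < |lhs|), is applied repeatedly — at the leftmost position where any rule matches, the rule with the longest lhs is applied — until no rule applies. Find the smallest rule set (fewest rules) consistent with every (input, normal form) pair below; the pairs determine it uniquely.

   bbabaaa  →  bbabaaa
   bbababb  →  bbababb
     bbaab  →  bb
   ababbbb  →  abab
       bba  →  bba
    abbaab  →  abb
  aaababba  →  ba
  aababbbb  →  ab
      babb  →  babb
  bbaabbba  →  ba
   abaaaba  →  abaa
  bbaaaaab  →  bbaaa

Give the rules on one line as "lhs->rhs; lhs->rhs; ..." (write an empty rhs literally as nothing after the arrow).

aab->; bbb->

  | bbabaaa
  | bbababb
  | bbaab => bb
  | ababbbb => abab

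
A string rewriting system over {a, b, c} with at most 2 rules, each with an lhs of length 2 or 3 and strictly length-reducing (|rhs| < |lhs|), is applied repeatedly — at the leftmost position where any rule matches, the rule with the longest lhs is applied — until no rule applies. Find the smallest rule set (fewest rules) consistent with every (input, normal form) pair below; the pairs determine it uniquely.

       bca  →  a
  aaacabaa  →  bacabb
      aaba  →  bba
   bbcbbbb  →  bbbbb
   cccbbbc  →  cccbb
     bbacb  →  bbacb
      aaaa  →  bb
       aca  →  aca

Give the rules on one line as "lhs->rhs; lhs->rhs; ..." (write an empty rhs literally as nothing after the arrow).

  | bca => a
  | aaacabaa => bacabaa => bacabb
  | aaba => bba
  | bbcbbbb => bbbbb

aa->b; bc->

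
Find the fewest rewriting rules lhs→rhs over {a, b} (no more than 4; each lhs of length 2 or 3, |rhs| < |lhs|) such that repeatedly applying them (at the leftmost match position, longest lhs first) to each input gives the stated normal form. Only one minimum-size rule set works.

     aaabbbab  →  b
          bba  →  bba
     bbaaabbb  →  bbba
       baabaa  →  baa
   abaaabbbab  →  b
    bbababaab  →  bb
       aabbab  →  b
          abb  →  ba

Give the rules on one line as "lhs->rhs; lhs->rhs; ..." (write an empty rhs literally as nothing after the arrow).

  | aaabbbab => abbab => baab => b
  | bba
  | bbaaabbb => bbabb => bbba
  | baabaa => baa

aab->; ab->; abb->ba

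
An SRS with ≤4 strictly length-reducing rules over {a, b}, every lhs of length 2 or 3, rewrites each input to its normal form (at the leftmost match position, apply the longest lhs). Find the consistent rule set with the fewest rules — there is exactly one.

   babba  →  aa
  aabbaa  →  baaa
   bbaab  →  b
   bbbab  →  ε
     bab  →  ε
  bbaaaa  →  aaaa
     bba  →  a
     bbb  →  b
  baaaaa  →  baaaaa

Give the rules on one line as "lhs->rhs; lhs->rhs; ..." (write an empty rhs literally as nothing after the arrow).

ab->b; abb->ba; bb->

  | babba => bbaa => aa
  | aabbaa => abaaa => baaa
  | bbaab => aab => ab => b
  | bbbab => bab => bb => ε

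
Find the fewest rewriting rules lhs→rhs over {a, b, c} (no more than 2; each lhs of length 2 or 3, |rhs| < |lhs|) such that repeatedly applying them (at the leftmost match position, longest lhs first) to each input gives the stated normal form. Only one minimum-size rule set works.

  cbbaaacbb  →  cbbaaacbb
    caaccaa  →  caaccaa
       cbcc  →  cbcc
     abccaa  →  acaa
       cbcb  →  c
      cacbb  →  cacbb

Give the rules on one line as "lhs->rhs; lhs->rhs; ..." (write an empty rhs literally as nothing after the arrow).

abc->a; bcb->

  | cbbaaacbb
  | caaccaa
  | cbcc
  | abccaa => acaa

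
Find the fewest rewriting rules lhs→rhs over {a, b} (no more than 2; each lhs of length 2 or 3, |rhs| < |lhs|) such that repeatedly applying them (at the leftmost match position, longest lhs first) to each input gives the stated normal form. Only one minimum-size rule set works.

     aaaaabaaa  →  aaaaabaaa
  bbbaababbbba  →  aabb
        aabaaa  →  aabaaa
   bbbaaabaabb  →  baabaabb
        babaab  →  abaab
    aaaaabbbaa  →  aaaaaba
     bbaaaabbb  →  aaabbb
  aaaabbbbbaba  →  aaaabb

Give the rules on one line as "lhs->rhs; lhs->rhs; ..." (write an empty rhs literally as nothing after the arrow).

  | aaaaabaaa
  | bbbaababbbba => bababbbba => ababbbba => aabbbba => aabb
  | aabaaa
  | bbbaaabaabb => baabaabb

bab->ab; bba->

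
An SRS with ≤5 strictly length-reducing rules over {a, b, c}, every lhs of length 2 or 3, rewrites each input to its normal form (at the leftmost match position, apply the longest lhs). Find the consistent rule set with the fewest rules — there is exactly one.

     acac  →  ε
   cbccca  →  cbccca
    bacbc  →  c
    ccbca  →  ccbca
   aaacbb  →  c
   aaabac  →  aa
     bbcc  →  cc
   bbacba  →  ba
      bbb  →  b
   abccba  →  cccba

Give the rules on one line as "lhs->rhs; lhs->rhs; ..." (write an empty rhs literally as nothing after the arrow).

  | acac => ac => ε
  | cbccca
  | bacbc => bbc => c
  | ccbca

aab->a; ab->c; ac->; bb->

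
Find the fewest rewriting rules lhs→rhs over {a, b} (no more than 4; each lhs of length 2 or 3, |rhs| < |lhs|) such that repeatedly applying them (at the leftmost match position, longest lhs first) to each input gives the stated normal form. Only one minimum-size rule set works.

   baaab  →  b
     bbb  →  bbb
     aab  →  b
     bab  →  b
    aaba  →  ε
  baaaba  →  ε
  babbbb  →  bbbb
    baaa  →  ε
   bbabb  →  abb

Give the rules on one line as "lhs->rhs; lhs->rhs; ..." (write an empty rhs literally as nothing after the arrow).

aa->; ba->; bba->a

  | baaab => aab => b
  | bbb
  | aab => b
  | bab => b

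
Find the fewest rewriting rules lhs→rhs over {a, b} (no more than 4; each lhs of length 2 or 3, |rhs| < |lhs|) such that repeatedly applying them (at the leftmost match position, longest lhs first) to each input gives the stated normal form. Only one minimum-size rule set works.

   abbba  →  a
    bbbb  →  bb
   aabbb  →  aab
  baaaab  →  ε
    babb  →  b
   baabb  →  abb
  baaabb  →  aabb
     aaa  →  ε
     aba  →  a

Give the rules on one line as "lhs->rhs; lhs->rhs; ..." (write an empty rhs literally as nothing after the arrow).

aaa->ba; ba->; bab->; bbb->b

  | abbba => aba => a
  | bbbb => bb
  | aabbb => aab
  | baaaab => aaab => bab => ε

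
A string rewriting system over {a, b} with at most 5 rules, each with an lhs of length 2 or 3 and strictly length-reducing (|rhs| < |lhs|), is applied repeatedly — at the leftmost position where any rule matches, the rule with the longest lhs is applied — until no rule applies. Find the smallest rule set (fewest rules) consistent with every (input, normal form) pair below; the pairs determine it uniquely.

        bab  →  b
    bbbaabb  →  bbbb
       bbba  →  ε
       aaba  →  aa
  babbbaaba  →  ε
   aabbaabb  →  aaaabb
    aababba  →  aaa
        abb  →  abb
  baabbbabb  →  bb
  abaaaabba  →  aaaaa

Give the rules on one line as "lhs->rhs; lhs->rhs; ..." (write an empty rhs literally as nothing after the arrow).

  | bab => b
  | bbbaabb => baabb => bbbb
  | bbba => ba => ε
  | aaba => aa

aba->a; ba->; baa->bb; bba->a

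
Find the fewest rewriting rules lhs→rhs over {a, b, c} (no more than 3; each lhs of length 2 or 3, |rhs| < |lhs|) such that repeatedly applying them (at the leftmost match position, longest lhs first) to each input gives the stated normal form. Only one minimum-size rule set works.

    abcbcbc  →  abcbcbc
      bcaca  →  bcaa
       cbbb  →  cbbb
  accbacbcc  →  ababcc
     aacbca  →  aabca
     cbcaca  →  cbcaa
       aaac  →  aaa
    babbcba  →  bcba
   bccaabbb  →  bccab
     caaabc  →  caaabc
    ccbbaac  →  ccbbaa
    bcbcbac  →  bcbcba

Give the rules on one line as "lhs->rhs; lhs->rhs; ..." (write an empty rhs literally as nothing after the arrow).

  | abcbcbc
  | bcaca => bcaa
  | cbbb
  | accbacbcc => acbacbcc => abacbcc => ababcc

abb->; ac->a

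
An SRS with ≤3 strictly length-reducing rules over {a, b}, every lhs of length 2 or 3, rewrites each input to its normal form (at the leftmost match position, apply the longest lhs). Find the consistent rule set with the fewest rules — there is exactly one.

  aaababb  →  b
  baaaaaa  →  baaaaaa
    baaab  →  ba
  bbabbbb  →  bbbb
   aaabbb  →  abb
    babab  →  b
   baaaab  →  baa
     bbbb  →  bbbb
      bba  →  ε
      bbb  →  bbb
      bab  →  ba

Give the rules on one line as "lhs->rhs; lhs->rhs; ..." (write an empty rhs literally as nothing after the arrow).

aab->; bab->ba; bba->

  | aaababb => aabb => b
  | baaaaaa
  | baaab => ba
  | bbabbbb => bbbb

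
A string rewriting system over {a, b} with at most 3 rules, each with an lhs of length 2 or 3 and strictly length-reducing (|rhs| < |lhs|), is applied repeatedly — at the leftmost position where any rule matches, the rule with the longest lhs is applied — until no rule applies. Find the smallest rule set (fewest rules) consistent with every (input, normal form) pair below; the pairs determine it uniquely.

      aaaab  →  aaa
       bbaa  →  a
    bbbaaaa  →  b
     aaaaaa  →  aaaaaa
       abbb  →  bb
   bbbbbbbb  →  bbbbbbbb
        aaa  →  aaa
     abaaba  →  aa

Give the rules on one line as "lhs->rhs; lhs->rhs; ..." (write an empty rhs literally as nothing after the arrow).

ab->; ba->b; bba->

  | aaaab => aaa
  | bbaa => a
  | bbbaaaa => baaa => baa => ba => b
  | aaaaaa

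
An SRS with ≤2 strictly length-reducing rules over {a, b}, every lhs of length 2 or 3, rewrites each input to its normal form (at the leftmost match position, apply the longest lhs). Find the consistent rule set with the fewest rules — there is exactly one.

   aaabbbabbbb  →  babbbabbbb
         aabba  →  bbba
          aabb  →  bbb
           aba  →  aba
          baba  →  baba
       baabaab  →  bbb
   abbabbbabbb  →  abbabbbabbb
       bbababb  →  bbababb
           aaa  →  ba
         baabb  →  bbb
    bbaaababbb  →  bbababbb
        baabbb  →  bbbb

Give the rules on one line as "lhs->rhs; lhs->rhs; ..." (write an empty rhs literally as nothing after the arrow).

  | aaabbbabbbb => babbbabbbb
  | aabba => bbba
  | aabb => bbb
  | aba

aa->b; baa->b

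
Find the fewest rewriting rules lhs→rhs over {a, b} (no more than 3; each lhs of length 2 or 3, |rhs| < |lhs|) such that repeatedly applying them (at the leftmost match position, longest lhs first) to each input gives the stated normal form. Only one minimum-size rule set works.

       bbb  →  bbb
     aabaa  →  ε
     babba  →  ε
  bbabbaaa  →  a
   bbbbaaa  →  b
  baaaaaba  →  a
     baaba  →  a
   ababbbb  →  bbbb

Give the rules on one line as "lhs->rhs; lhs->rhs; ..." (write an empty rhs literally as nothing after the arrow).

  | bbb
  | aabaa => baa => aa => ε
  | babba => abba => aba => aa => ε
  | bbabbaaa => babbaaa => abbaaa => abaaa => aaaa => ba => a

aa->; aaa->b; ba->a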